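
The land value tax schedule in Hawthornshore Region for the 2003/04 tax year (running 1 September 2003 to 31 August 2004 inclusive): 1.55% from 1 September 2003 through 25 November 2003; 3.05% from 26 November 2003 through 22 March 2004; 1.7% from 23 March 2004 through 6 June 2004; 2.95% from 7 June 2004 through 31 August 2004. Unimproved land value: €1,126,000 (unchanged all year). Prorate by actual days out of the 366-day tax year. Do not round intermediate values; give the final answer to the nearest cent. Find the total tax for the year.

1 September – 25 November 2003: 86 days at 1.55% → €1,126,000 × 1.55% × 86/366 = €4,100.9781
26 November 2003 – 22 March 2004: 118 days at 3.05% → €1,126,000 × 3.05% × 118/366 = €11,072.3333
23 March – 6 June 2004: 76 days at 1.7% → €1,126,000 × 1.7% × 76/366 = €3,974.8415
7 June – 31 August 2004: 86 days at 2.95% → €1,126,000 × 2.95% × 86/366 = €7,805.0874
Total = €26,953.2404

€26,953.24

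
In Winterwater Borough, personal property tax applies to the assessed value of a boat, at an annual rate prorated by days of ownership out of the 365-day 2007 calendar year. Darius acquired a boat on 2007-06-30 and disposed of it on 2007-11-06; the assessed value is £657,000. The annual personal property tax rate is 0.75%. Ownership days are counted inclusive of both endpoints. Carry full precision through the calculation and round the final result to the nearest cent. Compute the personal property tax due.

£1,755.00

Days held (2007-06-30 to 2007-11-06): 130 out of 365
Tax = £657,000 × 0.75% × 130/365 = £1,755.0000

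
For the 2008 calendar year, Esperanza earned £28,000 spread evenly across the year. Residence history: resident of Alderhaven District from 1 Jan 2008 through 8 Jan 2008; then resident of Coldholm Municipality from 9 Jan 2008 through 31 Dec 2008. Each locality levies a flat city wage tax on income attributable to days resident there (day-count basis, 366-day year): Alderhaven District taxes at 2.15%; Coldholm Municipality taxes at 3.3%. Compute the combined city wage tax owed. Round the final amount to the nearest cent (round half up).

Alderhaven District, 1 Jan – 8 Jan 2008: 8 days → £28,000 × 2.15% × 8/366 = £13.1585
Coldholm Municipality, 9 Jan – 31 Dec 2008: 358 days → £28,000 × 3.3% × 358/366 = £903.8033
Total = £916.9617

£916.96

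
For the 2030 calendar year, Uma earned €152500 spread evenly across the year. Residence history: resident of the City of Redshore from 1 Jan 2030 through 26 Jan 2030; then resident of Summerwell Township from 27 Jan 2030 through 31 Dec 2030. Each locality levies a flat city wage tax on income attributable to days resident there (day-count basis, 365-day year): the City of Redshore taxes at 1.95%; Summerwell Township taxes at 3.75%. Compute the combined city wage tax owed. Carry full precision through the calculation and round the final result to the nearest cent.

€5523.22

The City of Redshore, 1 Jan – 26 Jan 2030: 26 days → €152500 × 1.95% × 26/365 = €211.8288
Summerwell Township, 27 Jan – 31 Dec 2030: 339 days → €152500 × 3.75% × 339/365 = €5311.3870
Total = €5523.2158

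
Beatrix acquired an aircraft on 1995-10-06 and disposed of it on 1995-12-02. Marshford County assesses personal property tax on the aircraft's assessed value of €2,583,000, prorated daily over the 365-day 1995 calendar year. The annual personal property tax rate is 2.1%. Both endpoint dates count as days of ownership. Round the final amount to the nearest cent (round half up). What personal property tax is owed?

€8,619.44

Days held (1995-10-06 to 1995-12-02): 58 out of 365
Tax = €2,583,000 × 2.1% × 58/365 = €8,619.4356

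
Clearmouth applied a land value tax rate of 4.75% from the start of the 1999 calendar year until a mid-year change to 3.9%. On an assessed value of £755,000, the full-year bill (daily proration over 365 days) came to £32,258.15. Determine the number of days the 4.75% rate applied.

Let d = days at the first rate; then 365 − d days at the second rate.
£755,000 × [4.75%·d + 3.9%·(365−d)] / 365 = £32,258.15
Solving gives d = 160, so the new rate took effect on June 10, 1999.

160 days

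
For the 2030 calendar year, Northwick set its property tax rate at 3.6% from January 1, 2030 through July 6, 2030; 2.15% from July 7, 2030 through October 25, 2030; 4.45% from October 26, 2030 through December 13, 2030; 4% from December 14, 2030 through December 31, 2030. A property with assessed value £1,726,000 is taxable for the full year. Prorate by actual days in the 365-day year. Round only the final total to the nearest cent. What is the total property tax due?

January 1 – July 6, 2030: 187 days at 3.6% → £1,726,000 × 3.6% × 187/365 = £31,834.0603
July 7 – October 25, 2030: 111 days at 2.15% → £1,726,000 × 2.15% × 111/365 = £11,285.2027
October 26 – December 13, 2030: 49 days at 4.45% → £1,726,000 × 4.45% × 49/365 = £10,311.0767
December 14 – December 31, 2030: 18 days at 4% → £1,726,000 × 4% × 18/365 = £3,404.7123
Total = £56,835.0521

£56,835.05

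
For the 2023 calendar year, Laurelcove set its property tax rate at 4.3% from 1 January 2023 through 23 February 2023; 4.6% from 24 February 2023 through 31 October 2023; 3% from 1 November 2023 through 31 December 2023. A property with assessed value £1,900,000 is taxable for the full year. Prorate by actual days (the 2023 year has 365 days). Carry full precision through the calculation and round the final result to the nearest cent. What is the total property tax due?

1 January – 23 February 2023: 54 days at 4.3% → £1,900,000 × 4.3% × 54/365 = £12,087.1233
24 February – 31 October 2023: 250 days at 4.6% → £1,900,000 × 4.6% × 250/365 = £59,863.0137
1 November – 31 December 2023: 61 days at 3% → £1,900,000 × 3% × 61/365 = £9,526.0274
Total = £81,476.1644

£81,476.16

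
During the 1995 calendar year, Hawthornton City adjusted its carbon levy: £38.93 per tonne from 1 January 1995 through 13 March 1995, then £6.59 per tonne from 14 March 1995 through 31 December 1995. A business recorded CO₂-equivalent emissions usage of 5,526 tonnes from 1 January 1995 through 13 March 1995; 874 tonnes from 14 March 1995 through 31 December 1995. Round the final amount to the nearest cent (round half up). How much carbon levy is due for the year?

1 January – 13 March 1995: 5,526 tonnes at £38.93/tonne → £215,127.18
14 March – 31 December 1995: 874 tonnes at £6.59/tonne → £5,759.66

£220,886.84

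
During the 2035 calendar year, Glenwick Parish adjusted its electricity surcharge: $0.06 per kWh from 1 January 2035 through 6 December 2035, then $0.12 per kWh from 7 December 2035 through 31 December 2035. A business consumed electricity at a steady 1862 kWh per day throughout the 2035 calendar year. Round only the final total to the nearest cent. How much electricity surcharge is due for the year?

$43,570.80

1 January – 6 December 2035: 340 days × 1862 kWh/day = 633,080 kWh at $0.06/kWh → $37,984.80
7 December – 31 December 2035: 25 days × 1862 kWh/day = 46,550 kWh at $0.12/kWh → $5,586.00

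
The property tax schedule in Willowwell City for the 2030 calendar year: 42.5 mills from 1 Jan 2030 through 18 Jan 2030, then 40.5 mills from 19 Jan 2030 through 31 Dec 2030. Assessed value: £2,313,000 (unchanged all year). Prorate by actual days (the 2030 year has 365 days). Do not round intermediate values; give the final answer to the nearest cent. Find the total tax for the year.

1 Jan – 18 Jan 2030: 18 days at 42.5 mills → £2,313,000 × 4.25% × 18/365 = £4,847.7945
19 Jan – 31 Dec 2030: 347 days at 40.5 mills → £2,313,000 × 4.05% × 347/365 = £89,056.8370
Total = £93,904.6315

£93,904.63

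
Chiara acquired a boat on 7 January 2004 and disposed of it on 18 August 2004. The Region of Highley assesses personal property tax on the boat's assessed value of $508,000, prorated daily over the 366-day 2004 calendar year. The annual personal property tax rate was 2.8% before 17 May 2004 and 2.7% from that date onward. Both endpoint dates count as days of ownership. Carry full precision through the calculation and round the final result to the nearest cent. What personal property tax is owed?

$8,613.79

7 January – 16 May 2004: 131 days at 2.8% → $508,000 × 2.8% × 131/366 = $5,091.1038
17 May – 18 August 2004: 94 days at 2.7% → $508,000 × 2.7% × 94/366 = $3,522.6885
Total = $8,613.7923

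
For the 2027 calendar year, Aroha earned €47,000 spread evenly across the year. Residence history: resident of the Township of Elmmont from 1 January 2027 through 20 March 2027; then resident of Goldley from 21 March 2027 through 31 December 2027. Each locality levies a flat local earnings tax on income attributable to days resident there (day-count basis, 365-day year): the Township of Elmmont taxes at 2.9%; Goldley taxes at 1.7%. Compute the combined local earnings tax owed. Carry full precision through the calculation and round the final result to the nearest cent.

€921.07

The Township of Elmmont, 1 January – 20 March 2027: 79 days → €47,000 × 2.9% × 79/365 = €295.0055
Goldley, 21 March – 31 December 2027: 286 days → €47,000 × 1.7% × 286/365 = €626.0658
Total = €921.0712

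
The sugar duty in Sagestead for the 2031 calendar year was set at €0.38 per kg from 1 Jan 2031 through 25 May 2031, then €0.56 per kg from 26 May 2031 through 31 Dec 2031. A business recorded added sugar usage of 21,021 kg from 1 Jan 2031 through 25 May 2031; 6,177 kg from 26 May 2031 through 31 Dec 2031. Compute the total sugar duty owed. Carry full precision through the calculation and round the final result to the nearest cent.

€11,447.10

1 Jan – 25 May 2031: 21,021 kg at €0.38/kg → €7,987.98
26 May – 31 Dec 2031: 6,177 kg at €0.56/kg → €3,459.12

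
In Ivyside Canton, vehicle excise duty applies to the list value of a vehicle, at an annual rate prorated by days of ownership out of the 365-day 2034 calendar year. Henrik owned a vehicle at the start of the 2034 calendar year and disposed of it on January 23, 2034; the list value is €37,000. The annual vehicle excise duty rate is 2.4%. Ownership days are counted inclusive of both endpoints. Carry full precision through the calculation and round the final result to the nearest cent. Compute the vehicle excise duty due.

€55.96

Days held (January 1 – January 23, 2034): 23 out of 365
Tax = €37,000 × 2.4% × 23/365 = €55.9562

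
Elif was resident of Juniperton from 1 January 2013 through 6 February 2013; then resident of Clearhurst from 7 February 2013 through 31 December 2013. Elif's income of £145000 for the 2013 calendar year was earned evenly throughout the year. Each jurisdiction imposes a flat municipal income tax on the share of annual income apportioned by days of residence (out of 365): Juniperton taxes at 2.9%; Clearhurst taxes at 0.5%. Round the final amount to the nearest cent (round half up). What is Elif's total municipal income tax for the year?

£1077.77

Juniperton, 1 January – 6 February 2013: 37 days → £145000 × 2.9% × 37/365 = £426.2603
Clearhurst, 7 February – 31 December 2013: 328 days → £145000 × 0.5% × 328/365 = £651.5068
Total = £1077.7671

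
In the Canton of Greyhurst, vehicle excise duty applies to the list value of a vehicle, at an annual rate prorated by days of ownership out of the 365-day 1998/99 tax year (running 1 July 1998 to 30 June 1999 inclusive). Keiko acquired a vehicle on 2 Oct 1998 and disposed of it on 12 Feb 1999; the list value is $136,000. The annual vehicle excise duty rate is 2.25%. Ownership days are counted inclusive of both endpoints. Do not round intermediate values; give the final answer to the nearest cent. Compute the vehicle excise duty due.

Days held (2 Oct 1998 – 12 Feb 1999): 134 out of 365
Tax = $136,000 × 2.25% × 134/365 = $1,123.3973

$1,123.40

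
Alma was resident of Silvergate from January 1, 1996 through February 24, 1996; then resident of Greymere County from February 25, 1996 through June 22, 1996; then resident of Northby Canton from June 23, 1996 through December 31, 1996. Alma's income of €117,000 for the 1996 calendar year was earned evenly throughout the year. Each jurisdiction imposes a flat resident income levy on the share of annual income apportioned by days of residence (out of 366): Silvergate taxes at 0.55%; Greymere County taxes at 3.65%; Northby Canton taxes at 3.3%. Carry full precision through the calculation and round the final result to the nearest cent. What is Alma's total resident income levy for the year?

€3,510.64

Silvergate, January 1 – February 24, 1996: 55 days → €117,000 × 0.55% × 55/366 = €96.7008
Greymere County, February 25 – June 22, 1996: 119 days → €117,000 × 3.65% × 119/366 = €1,388.4959
Northby Canton, June 23 – December 31, 1996: 192 days → €117,000 × 3.3% × 192/366 = €2,025.4426
Total = €3,510.6393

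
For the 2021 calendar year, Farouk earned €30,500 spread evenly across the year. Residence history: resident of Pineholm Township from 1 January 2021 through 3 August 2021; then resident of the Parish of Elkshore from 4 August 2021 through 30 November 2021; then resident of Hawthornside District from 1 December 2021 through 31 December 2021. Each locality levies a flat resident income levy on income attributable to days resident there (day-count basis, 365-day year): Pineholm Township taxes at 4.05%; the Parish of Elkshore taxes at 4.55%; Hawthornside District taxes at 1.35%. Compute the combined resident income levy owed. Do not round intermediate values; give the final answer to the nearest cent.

Pineholm Township, 1 January – 3 August 2021: 215 days → €30,500 × 4.05% × 215/365 = €727.6130
The Parish of Elkshore, 4 August – 30 November 2021: 119 days → €30,500 × 4.55% × 119/365 = €452.4445
Hawthornside District, 1 December – 31 December 2021: 31 days → €30,500 × 1.35% × 31/365 = €34.9705
Total = €1,215.0281

€1,215.03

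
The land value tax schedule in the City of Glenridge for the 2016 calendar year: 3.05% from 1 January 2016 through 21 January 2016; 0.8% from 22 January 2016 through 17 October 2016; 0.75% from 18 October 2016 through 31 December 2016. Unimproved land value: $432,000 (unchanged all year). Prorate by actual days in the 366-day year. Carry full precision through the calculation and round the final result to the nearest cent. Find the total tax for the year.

$3,969.44

1 January – 21 January 2016: 21 days at 3.05% → $432,000 × 3.05% × 21/366 = $756.0000
22 January – 17 October 2016: 270 days at 0.8% → $432,000 × 0.8% × 270/366 = $2,549.5082
18 October – 31 December 2016: 75 days at 0.75% → $432,000 × 0.75% × 75/366 = $663.9344
Total = $3,969.4426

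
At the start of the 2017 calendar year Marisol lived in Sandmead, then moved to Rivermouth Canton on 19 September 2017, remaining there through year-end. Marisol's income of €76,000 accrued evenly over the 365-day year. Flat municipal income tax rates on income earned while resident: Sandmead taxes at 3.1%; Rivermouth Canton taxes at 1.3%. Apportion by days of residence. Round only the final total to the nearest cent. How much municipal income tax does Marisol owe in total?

Sandmead, 1 January – 18 September 2017: 261 days → €76,000 × 3.1% × 261/365 = €1,684.7014
Rivermouth Canton, 19 September – 31 December 2017: 104 days → €76,000 × 1.3% × 104/365 = €281.5123
Total = €1,966.2137

€1,966.21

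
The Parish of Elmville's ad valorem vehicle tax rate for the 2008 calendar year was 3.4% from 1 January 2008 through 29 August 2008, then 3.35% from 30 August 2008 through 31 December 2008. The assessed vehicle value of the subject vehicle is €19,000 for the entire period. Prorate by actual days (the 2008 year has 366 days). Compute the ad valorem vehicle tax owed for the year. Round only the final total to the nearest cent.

1 January – 29 August 2008: 242 days at 3.4% → €19,000 × 3.4% × 242/366 = €427.1366
30 August – 31 December 2008: 124 days at 3.35% → €19,000 × 3.35% × 124/366 = €215.6448
Total = €642.7814

€642.78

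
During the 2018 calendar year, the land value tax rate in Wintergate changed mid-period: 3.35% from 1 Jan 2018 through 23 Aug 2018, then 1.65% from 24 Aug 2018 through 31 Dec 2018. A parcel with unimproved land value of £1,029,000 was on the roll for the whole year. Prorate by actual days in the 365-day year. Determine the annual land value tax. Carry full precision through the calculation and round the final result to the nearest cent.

£28,241.12

1 Jan – 23 Aug 2018: 235 days at 3.35% → £1,029,000 × 3.35% × 235/365 = £22,193.9795
24 Aug – 31 Dec 2018: 130 days at 1.65% → £1,029,000 × 1.65% × 130/365 = £6,047.1370
Total = £28,241.1164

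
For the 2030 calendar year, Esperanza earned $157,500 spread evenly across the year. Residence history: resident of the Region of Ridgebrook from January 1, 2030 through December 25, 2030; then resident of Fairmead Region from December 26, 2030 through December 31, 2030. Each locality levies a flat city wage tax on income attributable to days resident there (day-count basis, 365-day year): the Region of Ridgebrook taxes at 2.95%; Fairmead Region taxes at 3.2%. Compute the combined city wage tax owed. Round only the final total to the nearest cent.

$4,652.72

The Region of Ridgebrook, January 1 – December 25, 2030: 359 days → $157,500 × 2.95% × 359/365 = $4,569.8733
Fairmead Region, December 26 – December 31, 2030: 6 days → $157,500 × 3.2% × 6/365 = $82.8493
Total = $4,652.7226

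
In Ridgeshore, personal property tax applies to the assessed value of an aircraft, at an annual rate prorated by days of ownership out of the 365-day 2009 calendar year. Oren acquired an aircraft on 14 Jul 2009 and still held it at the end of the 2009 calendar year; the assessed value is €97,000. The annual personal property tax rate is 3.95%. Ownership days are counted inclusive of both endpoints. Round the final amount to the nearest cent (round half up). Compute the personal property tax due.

Days held (14 Jul – 31 Dec 2009): 171 out of 365
Tax = €97,000 × 3.95% × 171/365 = €1,795.0315

€1,795.03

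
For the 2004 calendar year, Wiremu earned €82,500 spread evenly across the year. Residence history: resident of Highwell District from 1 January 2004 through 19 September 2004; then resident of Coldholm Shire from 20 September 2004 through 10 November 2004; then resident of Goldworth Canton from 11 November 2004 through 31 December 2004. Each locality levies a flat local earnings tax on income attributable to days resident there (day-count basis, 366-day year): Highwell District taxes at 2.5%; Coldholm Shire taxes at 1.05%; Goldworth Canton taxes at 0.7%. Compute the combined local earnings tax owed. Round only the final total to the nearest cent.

Highwell District, 1 January – 19 September 2004: 263 days → €82,500 × 2.5% × 263/366 = €1,482.0697
Coldholm Shire, 20 September – 10 November 2004: 52 days → €82,500 × 1.05% × 52/366 = €123.0738
Goldworth Canton, 11 November – 31 December 2004: 51 days → €82,500 × 0.7% × 51/366 = €80.4713
Total = €1,685.6148

€1,685.61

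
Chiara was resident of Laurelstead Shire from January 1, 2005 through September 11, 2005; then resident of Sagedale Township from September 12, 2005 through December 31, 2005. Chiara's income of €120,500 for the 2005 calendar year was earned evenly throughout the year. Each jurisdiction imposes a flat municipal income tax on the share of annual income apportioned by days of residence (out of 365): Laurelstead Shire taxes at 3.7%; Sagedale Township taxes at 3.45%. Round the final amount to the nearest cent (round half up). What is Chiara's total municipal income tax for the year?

€4,366.89

Laurelstead Shire, January 1 – September 11, 2005: 254 days → €120,500 × 3.7% × 254/365 = €3,102.6274
Sagedale Township, September 12 – December 31, 2005: 111 days → €120,500 × 3.45% × 111/365 = €1,264.2596
Total = €4,366.8870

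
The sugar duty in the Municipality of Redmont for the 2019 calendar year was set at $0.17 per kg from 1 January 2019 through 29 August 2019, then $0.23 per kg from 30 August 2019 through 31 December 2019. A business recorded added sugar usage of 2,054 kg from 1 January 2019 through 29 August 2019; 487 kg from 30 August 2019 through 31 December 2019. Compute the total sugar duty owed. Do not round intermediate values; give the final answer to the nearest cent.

$461.19

1 January – 29 August 2019: 2,054 kg at $0.17/kg → $349.18
30 August – 31 December 2019: 487 kg at $0.23/kg → $112.01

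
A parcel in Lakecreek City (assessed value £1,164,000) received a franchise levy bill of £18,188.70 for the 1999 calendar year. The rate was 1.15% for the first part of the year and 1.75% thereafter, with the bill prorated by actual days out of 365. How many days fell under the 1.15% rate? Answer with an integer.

114 days

Let d = days at the first rate; then 365 − d days at the second rate.
£1,164,000 × [1.15%·d + 1.75%·(365−d)] / 365 = £18,188.70
Solving gives d = 114, so the new rate took effect on 25 Apr 1999.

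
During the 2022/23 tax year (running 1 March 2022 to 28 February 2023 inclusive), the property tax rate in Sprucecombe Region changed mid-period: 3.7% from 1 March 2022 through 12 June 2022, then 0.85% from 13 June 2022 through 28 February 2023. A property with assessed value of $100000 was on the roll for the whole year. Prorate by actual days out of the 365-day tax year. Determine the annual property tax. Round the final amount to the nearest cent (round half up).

$1662.05

1 March – 12 June 2022: 104 days at 3.7% → $100000 × 3.7% × 104/365 = $1054.2466
13 June 2022 – 28 February 2023: 261 days at 0.85% → $100000 × 0.85% × 261/365 = $607.8082
Total = $1662.0548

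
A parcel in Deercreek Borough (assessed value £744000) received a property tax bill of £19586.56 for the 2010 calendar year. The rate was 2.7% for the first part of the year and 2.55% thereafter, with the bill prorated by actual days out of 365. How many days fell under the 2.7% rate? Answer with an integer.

Let d = days at the first rate; then 365 − d days at the second rate.
£744000 × [2.7%·d + 2.55%·(365−d)] / 365 = £19586.56
Solving gives d = 201, so the new rate took effect on July 21, 2010.

201 days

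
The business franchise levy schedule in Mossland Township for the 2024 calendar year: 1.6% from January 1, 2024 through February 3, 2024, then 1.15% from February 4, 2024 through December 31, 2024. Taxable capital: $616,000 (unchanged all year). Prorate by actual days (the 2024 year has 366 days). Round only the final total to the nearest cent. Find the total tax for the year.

$7,341.51

January 1 – February 3, 2024: 34 days at 1.6% → $616,000 × 1.6% × 34/366 = $915.5847
February 4 – December 31, 2024: 332 days at 1.15% → $616,000 × 1.15% × 332/366 = $6,425.9235
Total = $7,341.5082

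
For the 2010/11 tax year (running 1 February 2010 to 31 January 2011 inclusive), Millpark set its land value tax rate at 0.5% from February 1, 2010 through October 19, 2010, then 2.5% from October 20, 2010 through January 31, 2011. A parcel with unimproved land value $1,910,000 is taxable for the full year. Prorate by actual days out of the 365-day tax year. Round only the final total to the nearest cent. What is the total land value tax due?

$20,434.38

February 1 – October 19, 2010: 261 days at 0.5% → $1,910,000 × 0.5% × 261/365 = $6,828.9041
October 20, 2010 – January 31, 2011: 104 days at 2.5% → $1,910,000 × 2.5% × 104/365 = $13,605.4795
Total = $20,434.3836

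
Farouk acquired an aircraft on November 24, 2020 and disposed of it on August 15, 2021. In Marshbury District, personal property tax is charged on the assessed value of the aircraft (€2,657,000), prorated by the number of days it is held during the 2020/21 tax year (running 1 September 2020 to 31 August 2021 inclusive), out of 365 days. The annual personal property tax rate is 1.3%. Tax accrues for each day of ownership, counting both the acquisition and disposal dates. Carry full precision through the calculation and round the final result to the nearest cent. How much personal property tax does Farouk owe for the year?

€25,077.71

Days held (November 24, 2020 – August 15, 2021): 265 out of 365
Tax = €2,657,000 × 1.3% × 265/365 = €25,077.7123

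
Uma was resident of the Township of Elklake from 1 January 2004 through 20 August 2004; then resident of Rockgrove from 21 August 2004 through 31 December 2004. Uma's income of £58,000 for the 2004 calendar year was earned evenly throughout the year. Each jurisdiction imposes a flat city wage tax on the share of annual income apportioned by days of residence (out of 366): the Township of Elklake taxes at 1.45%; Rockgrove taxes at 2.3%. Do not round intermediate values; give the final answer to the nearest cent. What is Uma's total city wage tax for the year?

£1,020.15

The Township of Elklake, 1 January – 20 August 2004: 233 days → £58,000 × 1.45% × 233/366 = £535.3907
Rockgrove, 21 August – 31 December 2004: 133 days → £58,000 × 2.3% × 133/366 = £484.7596
Total = £1,020.1503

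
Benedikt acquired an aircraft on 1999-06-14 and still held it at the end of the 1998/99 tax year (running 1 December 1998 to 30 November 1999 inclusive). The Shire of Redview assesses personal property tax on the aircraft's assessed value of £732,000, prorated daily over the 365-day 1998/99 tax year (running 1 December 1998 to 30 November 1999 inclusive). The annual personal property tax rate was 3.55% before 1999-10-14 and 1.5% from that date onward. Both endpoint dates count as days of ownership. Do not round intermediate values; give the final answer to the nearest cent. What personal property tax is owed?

1999-06-14 to 1999-10-13: 122 days at 3.55% → £732,000 × 3.55% × 122/365 = £8,685.7315
1999-10-14 to 1999-11-30: 48 days at 1.5% → £732,000 × 1.5% × 48/365 = £1,443.9452
Total = £10,129.6767

£10,129.68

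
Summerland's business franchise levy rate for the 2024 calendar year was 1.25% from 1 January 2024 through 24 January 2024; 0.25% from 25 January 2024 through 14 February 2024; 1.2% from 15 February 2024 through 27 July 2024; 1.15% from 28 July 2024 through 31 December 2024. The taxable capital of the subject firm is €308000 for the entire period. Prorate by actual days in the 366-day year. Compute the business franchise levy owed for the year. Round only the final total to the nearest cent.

€3472.15

1 January – 24 January 2024: 24 days at 1.25% → €308000 × 1.25% × 24/366 = €252.4590
25 January – 14 February 2024: 21 days at 0.25% → €308000 × 0.25% × 21/366 = €44.1803
15 February – 27 July 2024: 164 days at 1.2% → €308000 × 1.2% × 164/366 = €1656.1311
28 July – 31 December 2024: 157 days at 1.15% → €308000 × 1.15% × 157/366 = €1519.3825
Total = €3472.1530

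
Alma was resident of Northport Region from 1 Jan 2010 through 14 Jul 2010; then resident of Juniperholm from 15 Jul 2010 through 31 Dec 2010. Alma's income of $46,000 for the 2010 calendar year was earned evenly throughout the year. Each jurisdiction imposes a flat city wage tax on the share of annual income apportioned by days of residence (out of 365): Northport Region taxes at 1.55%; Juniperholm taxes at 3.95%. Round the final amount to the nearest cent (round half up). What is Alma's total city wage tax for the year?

Northport Region, 1 Jan – 14 Jul 2010: 195 days → $46,000 × 1.55% × 195/365 = $380.9178
Juniperholm, 15 Jul – 31 Dec 2010: 170 days → $46,000 × 3.95% × 170/365 = $846.2740
Total = $1,227.1918

$1,227.19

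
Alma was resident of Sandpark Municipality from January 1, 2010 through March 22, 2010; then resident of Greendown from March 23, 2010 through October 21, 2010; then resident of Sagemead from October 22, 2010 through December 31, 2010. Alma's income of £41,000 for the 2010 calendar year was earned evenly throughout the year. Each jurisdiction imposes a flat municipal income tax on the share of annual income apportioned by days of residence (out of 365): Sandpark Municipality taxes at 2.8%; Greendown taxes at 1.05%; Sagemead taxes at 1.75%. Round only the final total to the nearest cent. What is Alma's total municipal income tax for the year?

Sandpark Municipality, January 1 – March 22, 2010: 81 days → £41,000 × 2.8% × 81/365 = £254.7616
Greendown, March 23 – October 21, 2010: 213 days → £41,000 × 1.05% × 213/365 = £251.2233
Sagemead, October 22 – December 31, 2010: 71 days → £41,000 × 1.75% × 71/365 = £139.5685
Total = £645.5534

£645.55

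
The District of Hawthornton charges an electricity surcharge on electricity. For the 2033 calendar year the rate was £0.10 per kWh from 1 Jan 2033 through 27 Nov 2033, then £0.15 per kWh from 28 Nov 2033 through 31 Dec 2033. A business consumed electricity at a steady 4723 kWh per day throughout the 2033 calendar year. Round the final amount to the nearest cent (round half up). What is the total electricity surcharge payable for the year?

£180,418.60

1 Jan – 27 Nov 2033: 331 days × 4723 kWh/day = 1,563,313 kWh at £0.10/kWh → £156,331.30
28 Nov – 31 Dec 2033: 34 days × 4723 kWh/day = 160,582 kWh at £0.15/kWh → £24,087.30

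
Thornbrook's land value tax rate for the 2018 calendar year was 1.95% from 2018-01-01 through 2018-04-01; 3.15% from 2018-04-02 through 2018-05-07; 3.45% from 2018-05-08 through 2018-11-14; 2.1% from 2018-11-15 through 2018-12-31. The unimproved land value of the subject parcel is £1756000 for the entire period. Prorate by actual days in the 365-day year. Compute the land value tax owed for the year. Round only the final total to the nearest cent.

£50442.90

2018-01-01 to 2018-04-01: 91 days at 1.95% → £1756000 × 1.95% × 91/365 = £8537.0466
2018-04-02 to 2018-05-07: 36 days at 3.15% → £1756000 × 3.15% × 36/365 = £5455.6274
2018-05-08 to 2018-11-14: 191 days at 3.45% → £1756000 × 3.45% × 191/365 = £31701.8137
2018-11-15 to 2018-12-31: 47 days at 2.1% → £1756000 × 2.1% × 47/365 = £4748.4164
Total = £50442.9041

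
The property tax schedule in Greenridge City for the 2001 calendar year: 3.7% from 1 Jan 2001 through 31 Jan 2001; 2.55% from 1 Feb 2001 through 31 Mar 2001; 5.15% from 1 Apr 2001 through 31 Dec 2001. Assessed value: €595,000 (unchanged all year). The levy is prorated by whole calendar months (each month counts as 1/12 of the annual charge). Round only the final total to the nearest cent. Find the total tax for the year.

1 Jan – 31 Jan 2001: 1 month at 3.7% → €595,000 × 3.7% × 1/12 = €1,834.5833
1 Feb – 31 Mar 2001: 2 months at 2.55% → €595,000 × 2.55% × 2/12 = €2,528.7500
1 Apr – 31 Dec 2001: 9 months at 5.15% → €595,000 × 5.15% × 9/12 = €22,981.8750
Total = €27,345.2083

€27,345.21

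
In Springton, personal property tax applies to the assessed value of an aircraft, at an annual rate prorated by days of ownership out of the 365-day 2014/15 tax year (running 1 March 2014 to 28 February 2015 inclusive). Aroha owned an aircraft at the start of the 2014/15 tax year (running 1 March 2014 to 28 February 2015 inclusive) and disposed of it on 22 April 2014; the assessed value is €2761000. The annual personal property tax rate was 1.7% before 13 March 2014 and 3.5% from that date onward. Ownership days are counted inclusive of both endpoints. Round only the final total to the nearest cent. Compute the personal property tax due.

1 March – 12 March 2014: 12 days at 1.7% → €2761000 × 1.7% × 12/365 = €1543.1342
13 March – 22 April 2014: 41 days at 3.5% → €2761000 × 3.5% × 41/365 = €10854.8904
Total = €12398.0247

€12398.02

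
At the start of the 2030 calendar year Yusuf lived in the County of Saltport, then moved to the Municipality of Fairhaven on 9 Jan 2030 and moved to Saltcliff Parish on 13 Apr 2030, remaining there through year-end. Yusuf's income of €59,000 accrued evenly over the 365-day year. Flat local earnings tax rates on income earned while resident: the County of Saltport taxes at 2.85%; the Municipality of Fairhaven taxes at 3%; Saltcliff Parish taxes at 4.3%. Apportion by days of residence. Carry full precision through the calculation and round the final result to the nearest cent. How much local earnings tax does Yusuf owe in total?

The County of Saltport, 1 Jan – 8 Jan 2030: 8 days → €59,000 × 2.85% × 8/365 = €36.8548
The Municipality of Fairhaven, 9 Jan – 12 Apr 2030: 94 days → €59,000 × 3% × 94/365 = €455.8356
Saltcliff Parish, 13 Apr – 31 Dec 2030: 263 days → €59,000 × 4.3% × 263/365 = €1,828.0301
Total = €2,320.7205

€2,320.72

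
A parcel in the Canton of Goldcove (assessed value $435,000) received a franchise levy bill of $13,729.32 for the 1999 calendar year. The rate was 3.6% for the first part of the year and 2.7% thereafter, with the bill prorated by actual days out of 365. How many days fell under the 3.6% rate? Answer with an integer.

185 days

Let d = days at the first rate; then 365 − d days at the second rate.
$435,000 × [3.6%·d + 2.7%·(365−d)] / 365 = $13,729.32
Solving gives d = 185, so the new rate took effect on 5 July 1999.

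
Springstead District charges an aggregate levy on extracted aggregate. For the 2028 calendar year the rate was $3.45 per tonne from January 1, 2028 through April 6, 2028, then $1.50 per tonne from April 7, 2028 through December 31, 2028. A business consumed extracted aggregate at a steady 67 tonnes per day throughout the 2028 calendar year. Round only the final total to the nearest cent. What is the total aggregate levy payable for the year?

January 1 – April 6, 2028: 97 days × 67 tonnes/day = 6,499 tonnes at $3.45/tonne → $22421.55
April 7 – December 31, 2028: 269 days × 67 tonnes/day = 18,023 tonnes at $1.50/tonne → $27034.50

$49456.05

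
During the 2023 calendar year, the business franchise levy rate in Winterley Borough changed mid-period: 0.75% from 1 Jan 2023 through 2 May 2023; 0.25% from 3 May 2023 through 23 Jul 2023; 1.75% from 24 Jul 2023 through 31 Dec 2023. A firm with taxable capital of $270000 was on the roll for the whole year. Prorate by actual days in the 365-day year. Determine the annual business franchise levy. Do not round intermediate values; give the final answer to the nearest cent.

$2912.67

1 Jan – 2 May 2023: 122 days at 0.75% → $270000 × 0.75% × 122/365 = $676.8493
3 May – 23 Jul 2023: 82 days at 0.25% → $270000 × 0.25% × 82/365 = $151.6438
24 Jul – 31 Dec 2023: 161 days at 1.75% → $270000 × 1.75% × 161/365 = $2084.1781
Total = $2912.6712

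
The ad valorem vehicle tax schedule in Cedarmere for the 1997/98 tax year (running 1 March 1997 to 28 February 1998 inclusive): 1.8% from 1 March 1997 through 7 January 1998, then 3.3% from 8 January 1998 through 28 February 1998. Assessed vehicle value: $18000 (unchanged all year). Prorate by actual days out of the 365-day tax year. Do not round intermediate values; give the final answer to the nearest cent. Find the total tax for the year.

$362.47

1 March 1997 – 7 January 1998: 313 days at 1.8% → $18000 × 1.8% × 313/365 = $277.8411
8 January – 28 February 1998: 52 days at 3.3% → $18000 × 3.3% × 52/365 = $84.6247
Total = $362.4658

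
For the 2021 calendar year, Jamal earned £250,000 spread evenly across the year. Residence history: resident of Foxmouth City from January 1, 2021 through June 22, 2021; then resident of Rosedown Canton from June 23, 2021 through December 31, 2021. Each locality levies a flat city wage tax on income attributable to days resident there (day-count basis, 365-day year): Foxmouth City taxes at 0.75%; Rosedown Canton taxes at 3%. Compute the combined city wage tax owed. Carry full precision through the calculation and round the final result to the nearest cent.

Foxmouth City, January 1 – June 22, 2021: 173 days → £250,000 × 0.75% × 173/365 = £888.6986
Rosedown Canton, June 23 – December 31, 2021: 192 days → £250,000 × 3% × 192/365 = £3,945.2055
Total = £4,833.9041

£4,833.90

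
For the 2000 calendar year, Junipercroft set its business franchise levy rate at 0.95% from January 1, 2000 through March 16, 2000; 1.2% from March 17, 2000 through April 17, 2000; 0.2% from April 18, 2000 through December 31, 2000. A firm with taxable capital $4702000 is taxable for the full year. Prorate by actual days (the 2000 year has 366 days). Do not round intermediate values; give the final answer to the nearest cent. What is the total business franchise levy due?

January 1 – March 16, 2000: 76 days at 0.95% → $4702000 × 0.95% × 76/366 = $9275.5301
March 17 – April 17, 2000: 32 days at 1.2% → $4702000 × 1.2% × 32/366 = $4933.2459
April 18 – December 31, 2000: 258 days at 0.2% → $4702000 × 0.2% × 258/366 = $6629.0492
Total = $20837.8251

$20837.83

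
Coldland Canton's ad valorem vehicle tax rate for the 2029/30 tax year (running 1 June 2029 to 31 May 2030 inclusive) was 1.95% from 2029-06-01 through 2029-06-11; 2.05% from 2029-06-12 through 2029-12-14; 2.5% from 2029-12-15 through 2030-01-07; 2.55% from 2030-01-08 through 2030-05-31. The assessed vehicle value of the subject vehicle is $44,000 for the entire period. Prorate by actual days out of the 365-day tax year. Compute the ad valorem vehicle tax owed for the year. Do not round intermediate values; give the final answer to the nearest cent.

2029-06-01 to 2029-06-11: 11 days at 1.95% → $44,000 × 1.95% × 11/365 = $25.8575
2029-06-12 to 2029-12-14: 186 days at 2.05% → $44,000 × 2.05% × 186/365 = $459.6493
2029-12-15 to 2030-01-07: 24 days at 2.5% → $44,000 × 2.5% × 24/365 = $72.3288
2030-01-08 to 2030-05-31: 144 days at 2.55% → $44,000 × 2.55% × 144/365 = $442.6521
Total = $1,000.4877

$1,000.49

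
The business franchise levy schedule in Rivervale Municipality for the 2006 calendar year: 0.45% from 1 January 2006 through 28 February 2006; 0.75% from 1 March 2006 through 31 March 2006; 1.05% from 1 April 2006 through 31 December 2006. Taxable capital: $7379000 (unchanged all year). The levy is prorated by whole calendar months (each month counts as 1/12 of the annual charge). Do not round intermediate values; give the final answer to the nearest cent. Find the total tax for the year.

1 January – 28 February 2006: 2 months at 0.45% → $7379000 × 0.45% × 2/12 = $5534.2500
1 March – 31 March 2006: 1 month at 0.75% → $7379000 × 0.75% × 1/12 = $4611.8750
1 April – 31 December 2006: 9 months at 1.05% → $7379000 × 1.05% × 9/12 = $58109.6250
Total = $68255.7500

$68255.75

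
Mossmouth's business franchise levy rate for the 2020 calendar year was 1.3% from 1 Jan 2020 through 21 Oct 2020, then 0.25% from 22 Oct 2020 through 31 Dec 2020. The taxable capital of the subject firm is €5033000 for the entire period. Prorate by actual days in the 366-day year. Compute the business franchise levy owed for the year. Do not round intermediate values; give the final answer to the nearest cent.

1 Jan – 21 Oct 2020: 295 days at 1.3% → €5033000 × 1.3% × 295/366 = €52736.4891
22 Oct – 31 Dec 2020: 71 days at 0.25% → €5033000 × 0.25% × 71/366 = €2440.8675
Total = €55177.3566

€55177.36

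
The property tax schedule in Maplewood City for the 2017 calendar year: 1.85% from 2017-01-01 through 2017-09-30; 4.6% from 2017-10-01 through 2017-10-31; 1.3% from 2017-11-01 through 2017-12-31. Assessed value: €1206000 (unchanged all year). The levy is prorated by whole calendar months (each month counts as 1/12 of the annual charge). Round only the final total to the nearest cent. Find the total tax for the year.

€23969.25

2017-01-01 to 2017-09-30: 9 months at 1.85% → €1206000 × 1.85% × 9/12 = €16733.2500
2017-10-01 to 2017-10-31: 1 month at 4.6% → €1206000 × 4.6% × 1/12 = €4623.0000
2017-11-01 to 2017-12-31: 2 months at 1.3% → €1206000 × 1.3% × 2/12 = €2613.0000
Total = €23969.2500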